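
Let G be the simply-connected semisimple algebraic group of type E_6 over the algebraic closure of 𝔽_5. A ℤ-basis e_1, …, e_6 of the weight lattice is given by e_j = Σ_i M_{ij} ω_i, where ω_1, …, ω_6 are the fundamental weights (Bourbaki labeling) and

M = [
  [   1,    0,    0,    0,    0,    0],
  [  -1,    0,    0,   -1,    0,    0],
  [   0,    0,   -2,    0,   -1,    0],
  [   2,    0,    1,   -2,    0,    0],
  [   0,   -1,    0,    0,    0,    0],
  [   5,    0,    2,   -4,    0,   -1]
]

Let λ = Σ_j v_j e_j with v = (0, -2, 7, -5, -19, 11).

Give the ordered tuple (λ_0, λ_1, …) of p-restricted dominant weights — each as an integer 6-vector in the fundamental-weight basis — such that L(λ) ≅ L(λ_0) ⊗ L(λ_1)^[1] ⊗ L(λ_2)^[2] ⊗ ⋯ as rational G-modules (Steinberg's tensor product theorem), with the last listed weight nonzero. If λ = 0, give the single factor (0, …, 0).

Change of basis e → ω: c = M·v where v = (0, -2, 7, -5, -19, 11):
  c_1 = 1*0 + 0*-2 + 0*7 + 0*-5 + 0*-19 + 0*11 = 0
  c_2 = -1*0 + 0*-2 + 0*7 + -1*-5 + 0*-19 + 0*11 = 5
  c_3 = 0*0 + 0*-2 + -2*7 + 0*-5 + -1*-19 + 0*11 = 5
  c_4 = 2*0 + 0*-2 + 1*7 + -2*-5 + 0*-19 + 0*11 = 17
  c_5 = 0*0 + -1*-2 + 0*7 + 0*-5 + 0*-19 + 0*11 = 2
  c_6 = 5*0 + 0*-2 + 2*7 + -4*-5 + 0*-19 + -1*11 = 23
Base-5 expansion of each c_i:
  c_1 = 0
  c_2 = 5 = 0·5^0 + 1·5^1
  c_3 = 5 = 0·5^0 + 1·5^1
  c_4 = 17 = 2·5^0 + 3·5^1
  c_5 = 2 = 2·5^0
  c_6 = 23 = 3·5^0 + 4·5^1
Factor λ_0 = (0, 0, 0, 2, 2, 3)
Factor λ_1 = (0, 1, 1, 3, 0, 4)

((0, 0, 0, 2, 2, 3), (0, 1, 1, 3, 0, 4))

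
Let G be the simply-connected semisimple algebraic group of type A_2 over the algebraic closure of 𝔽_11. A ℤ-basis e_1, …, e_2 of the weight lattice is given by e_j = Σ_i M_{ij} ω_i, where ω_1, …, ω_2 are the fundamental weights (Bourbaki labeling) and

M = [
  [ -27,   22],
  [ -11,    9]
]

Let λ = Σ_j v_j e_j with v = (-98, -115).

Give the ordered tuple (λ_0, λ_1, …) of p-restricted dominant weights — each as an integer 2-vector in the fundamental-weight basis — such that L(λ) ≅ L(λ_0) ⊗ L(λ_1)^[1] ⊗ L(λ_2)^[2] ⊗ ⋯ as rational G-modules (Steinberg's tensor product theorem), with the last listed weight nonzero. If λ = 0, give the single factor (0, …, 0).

Compute c_i = Σ_j M_{ij} v_j with v = (-98, -115):
  c_1 = (-27)·(-98) + (22)·(-115) = 116
  c_2 = (-11)·(-98) + (9)·(-115) = 43
p = 11; digits c_i = Σ_j d_{ij}·11^j, 0 ≤ d_{ij} < 11:
  c_1 = 116 = 6·11^0 + 10·11^1
  c_2 = 43 = 10·11^0 + 3·11^1
λ_0 = (6, 10)
λ_1 = (10, 3)

((6, 10), (10, 3))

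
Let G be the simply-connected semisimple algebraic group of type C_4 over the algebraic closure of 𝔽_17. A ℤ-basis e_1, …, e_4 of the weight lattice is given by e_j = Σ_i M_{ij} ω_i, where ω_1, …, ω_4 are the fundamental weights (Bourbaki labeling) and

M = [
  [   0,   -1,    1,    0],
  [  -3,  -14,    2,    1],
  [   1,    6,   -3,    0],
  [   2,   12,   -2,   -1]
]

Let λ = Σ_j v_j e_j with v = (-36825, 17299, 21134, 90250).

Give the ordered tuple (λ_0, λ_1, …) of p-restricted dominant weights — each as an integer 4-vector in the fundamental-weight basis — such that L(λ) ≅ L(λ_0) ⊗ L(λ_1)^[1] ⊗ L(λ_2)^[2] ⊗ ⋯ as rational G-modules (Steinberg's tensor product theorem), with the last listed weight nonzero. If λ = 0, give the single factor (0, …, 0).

((10, 8, 14, 9), (4, 13, 5, 15), (13, 2, 12, 4))

ω-coordinates c = M·v, v = (-36825, 17299, 21134, 90250):
  c_1 = 0*-36825 + -1*17299 + 1*21134 + 0*90250 = 3835
  c_2 = -3*-36825 + -14*17299 + 2*21134 + 1*90250 = 807
  c_3 = 1*-36825 + 6*17299 + -3*21134 + 0*90250 = 3567
  c_4 = 2*-36825 + 12*17299 + -2*21134 + -1*90250 = 1420
p = 17; digits c_i = Σ_j d_{ij}·17^j, 0 ≤ d_{ij} < 17:
  c_1 = 3835 = 10·17^0 + 4·17^1 + 13·17^2
  c_2 = 807 = 8·17^0 + 13·17^1 + 2·17^2
  c_3 = 3567 = 14·17^0 + 5·17^1 + 12·17^2
  c_4 = 1420 = 9·17^0 + 15·17^1 + 4·17^2
λ_0 = (10, 8, 14, 9)
λ_1 = (4, 13, 5, 15)
λ_2 = (13, 2, 12, 4)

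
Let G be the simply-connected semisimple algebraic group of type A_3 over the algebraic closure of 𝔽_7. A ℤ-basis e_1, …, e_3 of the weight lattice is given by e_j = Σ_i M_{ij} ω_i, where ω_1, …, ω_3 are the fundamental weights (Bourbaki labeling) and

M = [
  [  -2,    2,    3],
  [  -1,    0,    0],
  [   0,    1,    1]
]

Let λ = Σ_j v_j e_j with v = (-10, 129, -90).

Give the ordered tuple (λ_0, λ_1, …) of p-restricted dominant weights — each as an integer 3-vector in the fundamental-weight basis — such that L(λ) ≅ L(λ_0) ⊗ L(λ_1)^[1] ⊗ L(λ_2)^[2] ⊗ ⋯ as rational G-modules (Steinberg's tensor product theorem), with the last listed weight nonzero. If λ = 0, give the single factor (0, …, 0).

((1, 3, 4), (1, 1, 5))

Change of basis e → ω: c = M·v where v = (-10, 129, -90):
  c_1 = -2*-10 + 2*129 + 3*-90 = 8
  c_2 = -1*-10 + 0*129 + 0*-90 = 10
  c_3 = 0*-10 + 1*129 + 1*-90 = 39
p = 7; digits c_i = Σ_j d_{ij}·7^j, 0 ≤ d_{ij} < 7:
  c_1 = 8 = 1·7^0 + 1·7^1
  c_2 = 10 = 3·7^0 + 1·7^1
  c_3 = 39 = 4·7^0 + 5·7^1
Factor λ_0 = (1, 3, 4)
Factor λ_1 = (1, 1, 5)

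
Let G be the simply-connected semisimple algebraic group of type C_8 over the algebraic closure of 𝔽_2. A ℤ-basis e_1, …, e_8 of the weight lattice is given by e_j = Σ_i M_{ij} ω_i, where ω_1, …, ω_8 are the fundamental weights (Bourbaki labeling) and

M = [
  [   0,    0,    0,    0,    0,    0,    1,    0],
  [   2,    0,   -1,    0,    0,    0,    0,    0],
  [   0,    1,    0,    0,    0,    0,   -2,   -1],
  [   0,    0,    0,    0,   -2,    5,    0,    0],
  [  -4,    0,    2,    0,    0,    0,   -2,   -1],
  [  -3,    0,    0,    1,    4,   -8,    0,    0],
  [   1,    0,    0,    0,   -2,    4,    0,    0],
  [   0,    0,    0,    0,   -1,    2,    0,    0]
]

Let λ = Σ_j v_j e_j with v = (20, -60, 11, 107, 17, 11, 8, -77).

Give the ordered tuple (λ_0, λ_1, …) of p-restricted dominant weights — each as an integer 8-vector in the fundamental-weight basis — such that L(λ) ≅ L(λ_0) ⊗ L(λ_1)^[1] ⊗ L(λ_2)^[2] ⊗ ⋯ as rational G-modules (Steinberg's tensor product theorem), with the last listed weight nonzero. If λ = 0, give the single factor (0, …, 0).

((0, 1, 1, 1, 1, 1, 0, 1), (0, 0, 0, 0, 1, 1, 1, 0), (0, 1, 0, 1, 0, 0, 1, 1), (1, 1, 0, 0, 0, 1, 1, 0), (0, 1, 0, 1, 0, 1, 1, 0))

Converting to the ω-basis (c_i = row i of M dotted with v = (20, -60, 11, 107, 17, 11, 8, -77)):
  c_1 = (0)·(20) + (0)·(-60) + (0)·(11) + (0)·(107) + (0)·(17) + (0)·(11) + (1)·(8) + (0)·(-77) = 8
  c_2 = (2)·(20) + (0)·(-60) + (-1)·(11) + (0)·(107) + (0)·(17) + (0)·(11) + (0)·(8) + (0)·(-77) = 29
  c_3 = (0)·(20) + (1)·(-60) + (0)·(11) + (0)·(107) + (0)·(17) + (0)·(11) + (-2)·(8) + (-1)·(-77) = 1
  c_4 = (0)·(20) + (0)·(-60) + (0)·(11) + (0)·(107) + (-2)·(17) + (5)·(11) + (0)·(8) + (0)·(-77) = 21
  c_5 = (-4)·(20) + (0)·(-60) + (2)·(11) + (0)·(107) + (0)·(17) + (0)·(11) + (-2)·(8) + (-1)·(-77) = 3
  c_6 = (-3)·(20) + (0)·(-60) + (0)·(11) + (1)·(107) + (4)·(17) + (-8)·(11) + (0)·(8) + (0)·(-77) = 27
  c_7 = (1)·(20) + (0)·(-60) + (0)·(11) + (0)·(107) + (-2)·(17) + (4)·(11) + (0)·(8) + (0)·(-77) = 30
  c_8 = (0)·(20) + (0)·(-60) + (0)·(11) + (0)·(107) + (-1)·(17) + (2)·(11) + (0)·(8) + (0)·(-77) = 5
Base-2 expansion of each c_i:
  c_1 = 8 = 0·2^0 + 0·2^1 + 0·2^2 + 1·2^3
  c_2 = 29 = 1·2^0 + 0·2^1 + 1·2^2 + 1·2^3 + 1·2^4
  c_3 = 1 = 1·2^0
  c_4 = 21 = 1·2^0 + 0·2^1 + 1·2^2 + 0·2^3 + 1·2^4
  c_5 = 3 = 1·2^0 + 1·2^1
  c_6 = 27 = 1·2^0 + 1·2^1 + 0·2^2 + 1·2^3 + 1·2^4
  c_7 = 30 = 0·2^0 + 1·2^1 + 1·2^2 + 1·2^3 + 1·2^4
  c_8 = 5 = 1·2^0 + 0·2^1 + 1·2^2
λ_0 = (0, 1, 1, 1, 1, 1, 0, 1)
λ_1 = (0, 0, 0, 0, 1, 1, 1, 0)
λ_2 = (0, 1, 0, 1, 0, 0, 1, 1)
λ_3 = (1, 1, 0, 0, 0, 1, 1, 0)
λ_4 = (0, 1, 0, 1, 0, 1, 1, 0)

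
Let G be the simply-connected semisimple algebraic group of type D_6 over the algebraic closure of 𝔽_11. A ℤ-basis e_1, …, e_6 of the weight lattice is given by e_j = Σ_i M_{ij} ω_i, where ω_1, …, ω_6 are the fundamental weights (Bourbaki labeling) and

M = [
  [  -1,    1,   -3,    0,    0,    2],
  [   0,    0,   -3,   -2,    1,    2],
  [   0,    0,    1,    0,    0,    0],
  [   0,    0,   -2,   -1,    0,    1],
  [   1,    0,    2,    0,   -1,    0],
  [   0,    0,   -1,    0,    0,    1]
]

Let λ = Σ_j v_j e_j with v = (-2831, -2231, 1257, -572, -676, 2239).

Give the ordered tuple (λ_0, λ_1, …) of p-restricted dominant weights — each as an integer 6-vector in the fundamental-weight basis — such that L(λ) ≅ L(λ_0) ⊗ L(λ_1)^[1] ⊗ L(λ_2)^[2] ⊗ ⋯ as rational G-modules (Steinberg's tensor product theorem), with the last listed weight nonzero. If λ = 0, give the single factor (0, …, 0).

Change of basis e → ω: c = M·v where v = (-2831, -2231, 1257, -572, -676, 2239):
  c_1 = (-1)·(-2831) + (1)·(-2231) + (-3)·(1257) + (0)·(-572) + (0)·(-676) + 2·2239 = 1307
  c_2 = (0)·(-2831) + (0)·(-2231) + (-3)·(1257) + (-2)·(-572) + (1)·(-676) + 2·2239 = 1175
  c_3 = (0)·(-2831) + (0)·(-2231) + 1·1257 + (0)·(-572) + (0)·(-676) + 0·2239 = 1257
  c_4 = (0)·(-2831) + (0)·(-2231) + (-2)·(1257) + (-1)·(-572) + (0)·(-676) + 1·2239 = 297
  c_5 = (1)·(-2831) + (0)·(-2231) + 2·1257 + (0)·(-572) + (-1)·(-676) + 0·2239 = 359
  c_6 = (0)·(-2831) + (0)·(-2231) + (-1)·(1257) + (0)·(-572) + (0)·(-676) + 1·2239 = 982
Writing each c_i in base p = 11:
  c_1 = 1307 = 9·11^0 + 8·11^1 + 10·11^2
  c_2 = 1175 = 9·11^0 + 7·11^1 + 9·11^2
  c_3 = 1257 = 3·11^0 + 4·11^1 + 10·11^2
  c_4 = 297 = 0·11^0 + 5·11^1 + 2·11^2
  c_5 = 359 = 7·11^0 + 10·11^1 + 2·11^2
  c_6 = 982 = 3·11^0 + 1·11^1 + 8·11^2
λ_0 = (9, 9, 3, 0, 7, 3)
λ_1 = (8, 7, 4, 5, 10, 1)
λ_2 = (10, 9, 10, 2, 2, 8)

((9, 9, 3, 0, 7, 3), (8, 7, 4, 5, 10, 1), (10, 9, 10, 2, 2, 8))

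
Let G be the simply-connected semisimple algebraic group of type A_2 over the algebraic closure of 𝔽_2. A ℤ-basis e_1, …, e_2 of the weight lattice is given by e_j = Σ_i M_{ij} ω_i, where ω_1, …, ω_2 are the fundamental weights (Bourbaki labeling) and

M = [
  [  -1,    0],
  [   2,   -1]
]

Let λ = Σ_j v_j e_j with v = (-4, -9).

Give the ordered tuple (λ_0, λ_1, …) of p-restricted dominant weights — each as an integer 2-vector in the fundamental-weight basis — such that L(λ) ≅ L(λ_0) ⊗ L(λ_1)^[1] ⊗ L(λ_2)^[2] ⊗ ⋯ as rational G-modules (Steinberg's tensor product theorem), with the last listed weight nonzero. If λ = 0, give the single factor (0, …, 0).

Change of basis e → ω: c = M·v where v = (-4, -9):
  c_1 = (-1)·(-4) + (0)·(-9) = 4
  c_2 = (2)·(-4) + (-1)·(-9) = 1
Base-2 expansion of each c_i:
  c_1 = 4 = 0·2^0 + 0·2^1 + 1·2^2
  c_2 = 1 = 1·2^0
λ_0 = (0, 1)
λ_1 = (0, 0)
λ_2 = (1, 0)

((0, 1), (0, 0), (1, 0))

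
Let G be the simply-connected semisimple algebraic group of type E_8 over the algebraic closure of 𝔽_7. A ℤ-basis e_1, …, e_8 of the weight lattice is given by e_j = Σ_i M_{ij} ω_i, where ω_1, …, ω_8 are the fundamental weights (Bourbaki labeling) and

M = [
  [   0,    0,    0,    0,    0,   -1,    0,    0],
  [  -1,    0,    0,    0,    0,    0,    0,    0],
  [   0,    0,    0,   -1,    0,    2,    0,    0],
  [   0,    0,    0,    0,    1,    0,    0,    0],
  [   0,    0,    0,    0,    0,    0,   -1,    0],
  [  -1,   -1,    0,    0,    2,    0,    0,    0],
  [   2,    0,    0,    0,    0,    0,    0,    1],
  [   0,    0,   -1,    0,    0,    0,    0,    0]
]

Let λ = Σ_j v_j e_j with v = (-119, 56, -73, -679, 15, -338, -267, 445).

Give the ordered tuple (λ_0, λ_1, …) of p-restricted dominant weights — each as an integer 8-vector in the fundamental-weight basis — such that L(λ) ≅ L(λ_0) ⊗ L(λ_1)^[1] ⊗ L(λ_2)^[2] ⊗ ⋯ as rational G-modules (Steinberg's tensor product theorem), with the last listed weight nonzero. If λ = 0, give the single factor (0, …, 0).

((2, 0, 3, 1, 1, 2, 4, 3), (6, 3, 0, 2, 3, 6, 1, 3), (6, 2, 0, 0, 5, 1, 4, 1))

ω-coordinates c = M·v, v = (-119, 56, -73, -679, 15, -338, -267, 445):
  c_1 = (0)·(-119) + 0·56 + (0)·(-73) + (0)·(-679) + 0·15 + (-1)·(-338) + (0)·(-267) + 0·445 = 338
  c_2 = (-1)·(-119) + 0·56 + (0)·(-73) + (0)·(-679) + 0·15 + (0)·(-338) + (0)·(-267) + 0·445 = 119
  c_3 = (0)·(-119) + 0·56 + (0)·(-73) + (-1)·(-679) + 0·15 + (2)·(-338) + (0)·(-267) + 0·445 = 3
  c_4 = (0)·(-119) + 0·56 + (0)·(-73) + (0)·(-679) + 1·15 + (0)·(-338) + (0)·(-267) + 0·445 = 15
  c_5 = (0)·(-119) + 0·56 + (0)·(-73) + (0)·(-679) + 0·15 + (0)·(-338) + (-1)·(-267) + 0·445 = 267
  c_6 = (-1)·(-119) + (-1)·(56) + (0)·(-73) + (0)·(-679) + 2·15 + (0)·(-338) + (0)·(-267) + 0·445 = 93
  c_7 = (2)·(-119) + 0·56 + (0)·(-73) + (0)·(-679) + 0·15 + (0)·(-338) + (0)·(-267) + 1·445 = 207
  c_8 = (0)·(-119) + 0·56 + (-1)·(-73) + (0)·(-679) + 0·15 + (0)·(-338) + (0)·(-267) + 0·445 = 73
Expand coordinatewise in base 7:
  c_1 = 338 = 2·7^0 + 6·7^1 + 6·7^2
  c_2 = 119 = 0·7^0 + 3·7^1 + 2·7^2
  c_3 = 3 = 3·7^0
  c_4 = 15 = 1·7^0 + 2·7^1
  c_5 = 267 = 1·7^0 + 3·7^1 + 5·7^2
  c_6 = 93 = 2·7^0 + 6·7^1 + 1·7^2
  c_7 = 207 = 4·7^0 + 1·7^1 + 4·7^2
  c_8 = 73 = 3·7^0 + 3·7^1 + 1·7^2
p-restricted factor λ_0 = (2, 0, 3, 1, 1, 2, 4, 3)
p-restricted factor λ_1 = (6, 3, 0, 2, 3, 6, 1, 3)
p-restricted factor λ_2 = (6, 2, 0, 0, 5, 1, 4, 1)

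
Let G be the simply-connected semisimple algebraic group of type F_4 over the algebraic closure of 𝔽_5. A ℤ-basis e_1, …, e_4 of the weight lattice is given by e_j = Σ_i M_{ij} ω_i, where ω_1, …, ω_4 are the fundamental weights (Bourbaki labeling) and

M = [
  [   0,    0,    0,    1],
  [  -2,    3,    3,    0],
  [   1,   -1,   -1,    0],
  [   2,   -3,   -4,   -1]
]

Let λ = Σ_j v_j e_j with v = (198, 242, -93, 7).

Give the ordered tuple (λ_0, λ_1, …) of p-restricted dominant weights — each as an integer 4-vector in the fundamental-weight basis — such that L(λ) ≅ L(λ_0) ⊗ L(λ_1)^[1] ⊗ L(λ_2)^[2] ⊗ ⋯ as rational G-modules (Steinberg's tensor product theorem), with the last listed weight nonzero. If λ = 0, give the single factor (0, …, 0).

((2, 1, 4, 0), (1, 0, 4, 2), (0, 2, 1, 1))

ω-coordinates c = M·v, v = (198, 242, -93, 7):
  c_1 = (0)·(198) + (0)·(242) + (0)·(-93) + (1)·(7) = 7
  c_2 = (-2)·(198) + (3)·(242) + (3)·(-93) + (0)·(7) = 51
  c_3 = (1)·(198) + (-1)·(242) + (-1)·(-93) + (0)·(7) = 49
  c_4 = (2)·(198) + (-3)·(242) + (-4)·(-93) + (-1)·(7) = 35
Writing each c_i in base p = 5:
  c_1 = 7 = 2·5^0 + 1·5^1
  c_2 = 51 = 1·5^0 + 0·5^1 + 2·5^2
  c_3 = 49 = 4·5^0 + 4·5^1 + 1·5^2
  c_4 = 35 = 0·5^0 + 2·5^1 + 1·5^2
λ_0 = (2, 1, 4, 0)
λ_1 = (1, 0, 4, 2)
λ_2 = (0, 2, 1, 1)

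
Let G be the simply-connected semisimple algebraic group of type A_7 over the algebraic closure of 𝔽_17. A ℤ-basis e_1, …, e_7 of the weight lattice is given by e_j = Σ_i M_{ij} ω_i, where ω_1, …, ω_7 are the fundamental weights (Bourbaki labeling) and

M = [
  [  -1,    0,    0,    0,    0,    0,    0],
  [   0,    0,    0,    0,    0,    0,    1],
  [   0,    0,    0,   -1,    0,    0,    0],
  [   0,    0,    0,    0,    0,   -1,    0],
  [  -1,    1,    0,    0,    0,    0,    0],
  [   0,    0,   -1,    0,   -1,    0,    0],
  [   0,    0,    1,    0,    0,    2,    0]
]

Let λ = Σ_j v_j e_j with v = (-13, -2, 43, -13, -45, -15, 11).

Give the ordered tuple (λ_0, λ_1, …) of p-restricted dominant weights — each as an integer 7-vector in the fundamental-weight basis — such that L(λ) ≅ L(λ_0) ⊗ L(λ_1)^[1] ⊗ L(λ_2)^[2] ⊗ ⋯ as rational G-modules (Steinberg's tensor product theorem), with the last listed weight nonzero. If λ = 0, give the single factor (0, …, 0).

((13, 11, 13, 15, 11, 2, 13),)

Compute c_i = Σ_j M_{ij} v_j with v = (-13, -2, 43, -13, -45, -15, 11):
  c_1 = -1*-13 + 0*-2 + 0*43 + 0*-13 + 0*-45 + 0*-15 + 0*11 = 13
  c_2 = 0*-13 + 0*-2 + 0*43 + 0*-13 + 0*-45 + 0*-15 + 1*11 = 11
  c_3 = 0*-13 + 0*-2 + 0*43 + -1*-13 + 0*-45 + 0*-15 + 0*11 = 13
  c_4 = 0*-13 + 0*-2 + 0*43 + 0*-13 + 0*-45 + -1*-15 + 0*11 = 15
  c_5 = -1*-13 + 1*-2 + 0*43 + 0*-13 + 0*-45 + 0*-15 + 0*11 = 11
  c_6 = 0*-13 + 0*-2 + -1*43 + 0*-13 + -1*-45 + 0*-15 + 0*11 = 2
  c_7 = 0*-13 + 0*-2 + 1*43 + 0*-13 + 0*-45 + 2*-15 + 0*11 = 13
Expand coordinatewise in base 17:
  c_1 = 13 = 13·17^0
  c_2 = 11 = 11·17^0
  c_3 = 13 = 13·17^0
  c_4 = 15 = 15·17^0
  c_5 = 11 = 11·17^0
  c_6 = 2 = 2·17^0
  c_7 = 13 = 13·17^0
p-restricted factor λ_0 = (13, 11, 13, 15, 11, 2, 13)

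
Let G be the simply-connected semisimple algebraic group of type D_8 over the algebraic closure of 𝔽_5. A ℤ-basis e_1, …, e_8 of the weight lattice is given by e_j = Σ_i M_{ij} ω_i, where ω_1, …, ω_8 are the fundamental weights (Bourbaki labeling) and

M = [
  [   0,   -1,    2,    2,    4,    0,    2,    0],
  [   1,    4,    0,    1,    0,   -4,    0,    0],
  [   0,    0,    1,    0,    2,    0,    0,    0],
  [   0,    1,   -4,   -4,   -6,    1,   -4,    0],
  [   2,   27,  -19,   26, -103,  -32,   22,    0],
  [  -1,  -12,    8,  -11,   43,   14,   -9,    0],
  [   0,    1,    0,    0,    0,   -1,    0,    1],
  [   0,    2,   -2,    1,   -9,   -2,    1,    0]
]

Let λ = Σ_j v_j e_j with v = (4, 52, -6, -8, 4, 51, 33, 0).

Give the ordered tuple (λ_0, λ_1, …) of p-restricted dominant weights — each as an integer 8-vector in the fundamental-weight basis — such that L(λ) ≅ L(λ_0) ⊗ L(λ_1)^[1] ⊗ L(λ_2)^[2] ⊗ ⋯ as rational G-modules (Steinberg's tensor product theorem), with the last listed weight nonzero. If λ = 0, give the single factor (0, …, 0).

((2, 0, 2, 3, 0, 1, 1, 3),)

ω-coordinates c = M·v, v = (4, 52, -6, -8, 4, 51, 33, 0):
  c_1 = 0·4 + (-1)·(52) + (2)·(-6) + (2)·(-8) + 4·4 + 0·51 + 2·33 + 0·0 = 2
  c_2 = 1·4 + 4·52 + (0)·(-6) + (1)·(-8) + 0·4 + (-4)·(51) + 0·33 + 0·0 = 0
  c_3 = 0·4 + 0·52 + (1)·(-6) + (0)·(-8) + 2·4 + 0·51 + 0·33 + 0·0 = 2
  c_4 = 0·4 + 1·52 + (-4)·(-6) + (-4)·(-8) + (-6)·(4) + 1·51 + (-4)·(33) + 0·0 = 3
  c_5 = 2·4 + 27·52 + (-19)·(-6) + (26)·(-8) + (-103)·(4) + (-32)·(51) + 22·33 + 0·0 = 0
  c_6 = (-1)·(4) + (-12)·(52) + (8)·(-6) + (-11)·(-8) + 43·4 + 14·51 + (-9)·(33) + 0·0 = 1
  c_7 = 0·4 + 1·52 + (0)·(-6) + (0)·(-8) + 0·4 + (-1)·(51) + 0·33 + 1·0 = 1
  c_8 = 0·4 + 2·52 + (-2)·(-6) + (1)·(-8) + (-9)·(4) + (-2)·(51) + 1·33 + 0·0 = 3
Base-5 expansion of each c_i:
  c_1 = 2 = 2·5^0
  c_2 = 0
  c_3 = 2 = 2·5^0
  c_4 = 3 = 3·5^0
  c_5 = 0
  c_6 = 1 = 1·5^0
  c_7 = 1 = 1·5^0
  c_8 = 3 = 3·5^0
Factor λ_0 = (2, 0, 2, 3, 0, 1, 1, 3)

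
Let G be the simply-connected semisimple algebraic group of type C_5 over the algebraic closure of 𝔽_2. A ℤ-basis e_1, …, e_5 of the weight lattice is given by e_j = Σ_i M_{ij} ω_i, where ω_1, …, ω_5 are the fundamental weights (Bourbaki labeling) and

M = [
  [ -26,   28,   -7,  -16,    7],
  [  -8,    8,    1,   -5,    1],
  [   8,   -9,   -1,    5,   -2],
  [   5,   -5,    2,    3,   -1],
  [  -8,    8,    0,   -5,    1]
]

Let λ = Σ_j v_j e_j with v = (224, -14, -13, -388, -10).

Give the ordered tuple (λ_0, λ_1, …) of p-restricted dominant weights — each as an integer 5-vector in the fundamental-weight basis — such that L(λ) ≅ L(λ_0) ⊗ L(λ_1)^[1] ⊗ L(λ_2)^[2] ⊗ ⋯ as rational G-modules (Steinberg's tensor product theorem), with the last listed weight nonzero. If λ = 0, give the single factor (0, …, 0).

((1, 1, 1, 0, 0), (0, 0, 1, 1, 1), (1, 1, 0, 0, 0), (1, 1, 1, 1, 1), (0, 0, 0, 0, 1))

In the fundamental-weight basis, λ has coordinates c = M·v (v = (224, -14, -13, -388, -10)):
  c_1 = -26*224 + 28*-14 + -7*-13 + -16*-388 + 7*-10 = 13
  c_2 = -8*224 + 8*-14 + 1*-13 + -5*-388 + 1*-10 = 13
  c_3 = 8*224 + -9*-14 + -1*-13 + 5*-388 + -2*-10 = 11
  c_4 = 5*224 + -5*-14 + 2*-13 + 3*-388 + -1*-10 = 10
  c_5 = -8*224 + 8*-14 + 0*-13 + -5*-388 + 1*-10 = 26
Writing each c_i in base p = 2:
  c_1 = 13 = 1·2^0 + 0·2^1 + 1·2^2 + 1·2^3
  c_2 = 13 = 1·2^0 + 0·2^1 + 1·2^2 + 1·2^3
  c_3 = 11 = 1·2^0 + 1·2^1 + 0·2^2 + 1·2^3
  c_4 = 10 = 0·2^0 + 1·2^1 + 0·2^2 + 1·2^3
  c_5 = 26 = 0·2^0 + 1·2^1 + 0·2^2 + 1·2^3 + 1·2^4
Factor λ_0 = (1, 1, 1, 0, 0)
Factor λ_1 = (0, 0, 1, 1, 1)
Factor λ_2 = (1, 1, 0, 0, 0)
Factor λ_3 = (1, 1, 1, 1, 1)
Factor λ_4 = (0, 0, 0, 0, 1)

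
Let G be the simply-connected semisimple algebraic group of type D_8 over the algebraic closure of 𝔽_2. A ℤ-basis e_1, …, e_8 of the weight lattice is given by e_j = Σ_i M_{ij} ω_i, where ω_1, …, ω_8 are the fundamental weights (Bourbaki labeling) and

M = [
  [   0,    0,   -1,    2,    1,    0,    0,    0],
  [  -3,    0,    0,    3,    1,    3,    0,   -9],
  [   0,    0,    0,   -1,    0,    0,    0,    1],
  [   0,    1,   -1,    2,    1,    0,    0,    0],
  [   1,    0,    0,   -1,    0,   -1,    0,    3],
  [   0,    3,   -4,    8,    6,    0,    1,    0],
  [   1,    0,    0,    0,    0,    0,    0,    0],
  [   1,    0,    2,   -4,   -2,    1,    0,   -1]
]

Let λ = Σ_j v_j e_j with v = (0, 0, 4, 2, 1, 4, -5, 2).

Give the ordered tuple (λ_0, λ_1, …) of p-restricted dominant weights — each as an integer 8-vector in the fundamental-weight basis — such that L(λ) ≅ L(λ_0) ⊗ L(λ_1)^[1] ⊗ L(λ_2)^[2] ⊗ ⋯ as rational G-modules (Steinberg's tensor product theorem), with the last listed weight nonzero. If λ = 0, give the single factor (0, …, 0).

((1, 1, 0, 1, 0, 1, 0, 0),)

Converting to the ω-basis (c_i = row i of M dotted with v = (0, 0, 4, 2, 1, 4, -5, 2)):
  c_1 = 0·0 + 0·0 + (-1)·(4) + 2·2 + 1·1 + 0·4 + (0)·(-5) + 0·2 = 1
  c_2 = (-3)·(0) + 0·0 + 0·4 + 3·2 + 1·1 + 3·4 + (0)·(-5) + (-9)·(2) = 1
  c_3 = 0·0 + 0·0 + 0·4 + (-1)·(2) + 0·1 + 0·4 + (0)·(-5) + 1·2 = 0
  c_4 = 0·0 + 1·0 + (-1)·(4) + 2·2 + 1·1 + 0·4 + (0)·(-5) + 0·2 = 1
  c_5 = 1·0 + 0·0 + 0·4 + (-1)·(2) + 0·1 + (-1)·(4) + (0)·(-5) + 3·2 = 0
  c_6 = 0·0 + 3·0 + (-4)·(4) + 8·2 + 6·1 + 0·4 + (1)·(-5) + 0·2 = 1
  c_7 = 1·0 + 0·0 + 0·4 + 0·2 + 0·1 + 0·4 + (0)·(-5) + 0·2 = 0
  c_8 = 1·0 + 0·0 + 2·4 + (-4)·(2) + (-2)·(1) + 1·4 + (0)·(-5) + (-1)·(2) = 0
p = 2; digits c_i = Σ_j d_{ij}·2^j, 0 ≤ d_{ij} < 2:
  c_1 = 1 = 1·2^0
  c_2 = 1 = 1·2^0
  c_3 = 0
  c_4 = 1 = 1·2^0
  c_5 = 0
  c_6 = 1 = 1·2^0
  c_7 = 0
  c_8 = 0
λ_0 = (1, 1, 0, 1, 0, 1, 0, 0)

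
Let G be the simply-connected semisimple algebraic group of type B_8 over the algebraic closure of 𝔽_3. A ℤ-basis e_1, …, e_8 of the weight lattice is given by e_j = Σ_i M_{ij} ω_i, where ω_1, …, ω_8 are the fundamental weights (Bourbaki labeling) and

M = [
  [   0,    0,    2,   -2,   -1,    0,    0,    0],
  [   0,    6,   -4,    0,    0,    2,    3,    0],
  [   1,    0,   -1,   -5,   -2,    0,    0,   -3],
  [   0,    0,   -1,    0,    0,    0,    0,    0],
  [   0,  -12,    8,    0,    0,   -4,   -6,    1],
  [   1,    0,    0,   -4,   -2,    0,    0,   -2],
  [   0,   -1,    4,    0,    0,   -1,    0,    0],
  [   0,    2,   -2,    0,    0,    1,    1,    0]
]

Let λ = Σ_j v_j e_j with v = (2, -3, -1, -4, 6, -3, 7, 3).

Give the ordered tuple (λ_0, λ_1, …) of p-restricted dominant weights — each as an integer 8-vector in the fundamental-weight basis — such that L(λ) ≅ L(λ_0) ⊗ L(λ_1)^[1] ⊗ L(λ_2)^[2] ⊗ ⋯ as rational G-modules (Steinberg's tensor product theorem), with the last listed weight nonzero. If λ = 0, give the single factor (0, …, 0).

In the fundamental-weight basis, λ has coordinates c = M·v (v = (2, -3, -1, -4, 6, -3, 7, 3)):
  c_1 = 0·2 + (0)·(-3) + (2)·(-1) + (-2)·(-4) + (-1)·(6) + (0)·(-3) + 0·7 + 0·3 = 0
  c_2 = 0·2 + (6)·(-3) + (-4)·(-1) + (0)·(-4) + 0·6 + (2)·(-3) + 3·7 + 0·3 = 1
  c_3 = 1·2 + (0)·(-3) + (-1)·(-1) + (-5)·(-4) + (-2)·(6) + (0)·(-3) + 0·7 + (-3)·(3) = 2
  c_4 = 0·2 + (0)·(-3) + (-1)·(-1) + (0)·(-4) + 0·6 + (0)·(-3) + 0·7 + 0·3 = 1
  c_5 = 0·2 + (-12)·(-3) + (8)·(-1) + (0)·(-4) + 0·6 + (-4)·(-3) + (-6)·(7) + 1·3 = 1
  c_6 = 1·2 + (0)·(-3) + (0)·(-1) + (-4)·(-4) + (-2)·(6) + (0)·(-3) + 0·7 + (-2)·(3) = 0
  c_7 = 0·2 + (-1)·(-3) + (4)·(-1) + (0)·(-4) + 0·6 + (-1)·(-3) + 0·7 + 0·3 = 2
  c_8 = 0·2 + (2)·(-3) + (-2)·(-1) + (0)·(-4) + 0·6 + (1)·(-3) + 1·7 + 0·3 = 0
Expand coordinatewise in base 3:
  c_1 = 0
  c_2 = 1 = 1·3^0
  c_3 = 2 = 2·3^0
  c_4 = 1 = 1·3^0
  c_5 = 1 = 1·3^0
  c_6 = 0
  c_7 = 2 = 2·3^0
  c_8 = 0
λ_0 = (0, 1, 2, 1, 1, 0, 2, 0)

((0, 1, 2, 1, 1, 0, 2, 0),)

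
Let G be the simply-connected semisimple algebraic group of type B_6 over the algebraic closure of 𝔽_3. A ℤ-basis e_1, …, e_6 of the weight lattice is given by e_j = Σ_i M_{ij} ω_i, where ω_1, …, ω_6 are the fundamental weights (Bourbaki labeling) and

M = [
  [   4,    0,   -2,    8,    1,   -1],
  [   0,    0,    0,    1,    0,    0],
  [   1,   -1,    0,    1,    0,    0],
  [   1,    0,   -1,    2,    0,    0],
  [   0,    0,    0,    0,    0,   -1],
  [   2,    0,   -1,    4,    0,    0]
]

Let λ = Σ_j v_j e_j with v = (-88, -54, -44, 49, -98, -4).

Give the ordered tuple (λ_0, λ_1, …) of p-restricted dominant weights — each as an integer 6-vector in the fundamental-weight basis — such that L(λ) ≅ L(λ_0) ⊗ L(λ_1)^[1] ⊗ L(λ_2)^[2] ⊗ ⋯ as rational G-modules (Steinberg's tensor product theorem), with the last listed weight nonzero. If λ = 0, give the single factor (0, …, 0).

Compute c_i = Σ_j M_{ij} v_j with v = (-88, -54, -44, 49, -98, -4):
  c_1 = 4*-88 + 0*-54 + -2*-44 + 8*49 + 1*-98 + -1*-4 = 34
  c_2 = 0*-88 + 0*-54 + 0*-44 + 1*49 + 0*-98 + 0*-4 = 49
  c_3 = 1*-88 + -1*-54 + 0*-44 + 1*49 + 0*-98 + 0*-4 = 15
  c_4 = 1*-88 + 0*-54 + -1*-44 + 2*49 + 0*-98 + 0*-4 = 54
  c_5 = 0*-88 + 0*-54 + 0*-44 + 0*49 + 0*-98 + -1*-4 = 4
  c_6 = 2*-88 + 0*-54 + -1*-44 + 4*49 + 0*-98 + 0*-4 = 64
Writing each c_i in base p = 3:
  c_1 = 34 = 1·3^0 + 2·3^1 + 0·3^2 + 1·3^3
  c_2 = 49 = 1·3^0 + 1·3^1 + 2·3^2 + 1·3^3
  c_3 = 15 = 0·3^0 + 2·3^1 + 1·3^2
  c_4 = 54 = 0·3^0 + 0·3^1 + 0·3^2 + 2·3^3
  c_5 = 4 = 1·3^0 + 1·3^1
  c_6 = 64 = 1·3^0 + 0·3^1 + 1·3^2 + 2·3^3
λ_0 = (1, 1, 0, 0, 1, 1)
λ_1 = (2, 1, 2, 0, 1, 0)
λ_2 = (0, 2, 1, 0, 0, 1)
λ_3 = (1, 1, 0, 2, 0, 2)

((1, 1, 0, 0, 1, 1), (2, 1, 2, 0, 1, 0), (0, 2, 1, 0, 0, 1), (1, 1, 0, 2, 0, 2))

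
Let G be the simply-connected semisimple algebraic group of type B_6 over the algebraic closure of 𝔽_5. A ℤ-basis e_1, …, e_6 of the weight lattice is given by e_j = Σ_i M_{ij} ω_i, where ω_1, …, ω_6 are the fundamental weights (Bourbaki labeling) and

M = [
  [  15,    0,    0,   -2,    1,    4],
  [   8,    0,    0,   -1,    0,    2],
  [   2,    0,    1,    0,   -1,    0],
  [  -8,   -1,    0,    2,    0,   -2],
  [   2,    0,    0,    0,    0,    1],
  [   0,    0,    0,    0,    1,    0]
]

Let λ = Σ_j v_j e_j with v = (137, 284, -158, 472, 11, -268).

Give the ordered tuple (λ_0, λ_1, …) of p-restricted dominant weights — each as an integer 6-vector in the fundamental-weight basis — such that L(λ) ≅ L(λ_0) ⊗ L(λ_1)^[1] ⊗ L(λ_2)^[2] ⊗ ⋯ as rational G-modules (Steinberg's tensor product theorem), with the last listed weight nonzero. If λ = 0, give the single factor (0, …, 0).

Compute c_i = Σ_j M_{ij} v_j with v = (137, 284, -158, 472, 11, -268):
  c_1 = 15*137 + 0*284 + 0*-158 + -2*472 + 1*11 + 4*-268 = 50
  c_2 = 8*137 + 0*284 + 0*-158 + -1*472 + 0*11 + 2*-268 = 88
  c_3 = 2*137 + 0*284 + 1*-158 + 0*472 + -1*11 + 0*-268 = 105
  c_4 = -8*137 + -1*284 + 0*-158 + 2*472 + 0*11 + -2*-268 = 100
  c_5 = 2*137 + 0*284 + 0*-158 + 0*472 + 0*11 + 1*-268 = 6
  c_6 = 0*137 + 0*284 + 0*-158 + 0*472 + 1*11 + 0*-268 = 11
Base-5 expansion of each c_i:
  c_1 = 50 = 0·5^0 + 0·5^1 + 2·5^2
  c_2 = 88 = 3·5^0 + 2·5^1 + 3·5^2
  c_3 = 105 = 0·5^0 + 1·5^1 + 4·5^2
  c_4 = 100 = 0·5^0 + 0·5^1 + 4·5^2
  c_5 = 6 = 1·5^0 + 1·5^1
  c_6 = 11 = 1·5^0 + 2·5^1
Factor λ_0 = (0, 3, 0, 0, 1, 1)
Factor λ_1 = (0, 2, 1, 0, 1, 2)
Factor λ_2 = (2, 3, 4, 4, 0, 0)

((0, 3, 0, 0, 1, 1), (0, 2, 1, 0, 1, 2), (2, 3, 4, 4, 0, 0))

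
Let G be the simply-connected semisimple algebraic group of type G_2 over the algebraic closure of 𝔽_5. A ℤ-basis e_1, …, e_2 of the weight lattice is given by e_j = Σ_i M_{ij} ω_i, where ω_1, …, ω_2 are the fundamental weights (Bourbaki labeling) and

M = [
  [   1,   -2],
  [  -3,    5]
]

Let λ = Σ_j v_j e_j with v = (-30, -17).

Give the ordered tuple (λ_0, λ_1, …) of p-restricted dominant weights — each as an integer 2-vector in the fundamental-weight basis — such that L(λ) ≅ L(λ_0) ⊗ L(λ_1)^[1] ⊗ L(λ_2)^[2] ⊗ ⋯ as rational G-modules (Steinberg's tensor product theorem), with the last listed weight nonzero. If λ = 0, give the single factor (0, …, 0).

ω-coordinates c = M·v, v = (-30, -17):
  c_1 = 1*-30 + -2*-17 = 4
  c_2 = -3*-30 + 5*-17 = 5
p = 5; digits c_i = Σ_j d_{ij}·5^j, 0 ≤ d_{ij} < 5:
  c_1 = 4 = 4·5^0
  c_2 = 5 = 0·5^0 + 1·5^1
λ_0 = (4, 0)
λ_1 = (0, 1)

((4, 0), (0, 1))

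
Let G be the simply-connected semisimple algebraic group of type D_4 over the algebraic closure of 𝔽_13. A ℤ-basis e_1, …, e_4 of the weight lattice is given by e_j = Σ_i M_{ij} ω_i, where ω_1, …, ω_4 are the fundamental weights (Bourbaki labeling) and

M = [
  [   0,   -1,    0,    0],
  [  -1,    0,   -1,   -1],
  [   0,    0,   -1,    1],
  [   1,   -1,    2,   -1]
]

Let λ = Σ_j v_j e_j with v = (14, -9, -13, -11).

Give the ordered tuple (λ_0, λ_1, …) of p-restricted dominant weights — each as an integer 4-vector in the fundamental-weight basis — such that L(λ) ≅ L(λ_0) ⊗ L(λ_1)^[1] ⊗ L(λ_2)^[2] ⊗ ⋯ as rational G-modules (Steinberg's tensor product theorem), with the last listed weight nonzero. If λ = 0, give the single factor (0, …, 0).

Change of basis e → ω: c = M·v where v = (14, -9, -13, -11):
  c_1 = 0*14 + -1*-9 + 0*-13 + 0*-11 = 9
  c_2 = -1*14 + 0*-9 + -1*-13 + -1*-11 = 10
  c_3 = 0*14 + 0*-9 + -1*-13 + 1*-11 = 2
  c_4 = 1*14 + -1*-9 + 2*-13 + -1*-11 = 8
p = 13; digits c_i = Σ_j d_{ij}·13^j, 0 ≤ d_{ij} < 13:
  c_1 = 9 = 9·13^0
  c_2 = 10 = 10·13^0
  c_3 = 2 = 2·13^0
  c_4 = 8 = 8·13^0
Factor λ_0 = (9, 10, 2, 8)

((9, 10, 2, 8),)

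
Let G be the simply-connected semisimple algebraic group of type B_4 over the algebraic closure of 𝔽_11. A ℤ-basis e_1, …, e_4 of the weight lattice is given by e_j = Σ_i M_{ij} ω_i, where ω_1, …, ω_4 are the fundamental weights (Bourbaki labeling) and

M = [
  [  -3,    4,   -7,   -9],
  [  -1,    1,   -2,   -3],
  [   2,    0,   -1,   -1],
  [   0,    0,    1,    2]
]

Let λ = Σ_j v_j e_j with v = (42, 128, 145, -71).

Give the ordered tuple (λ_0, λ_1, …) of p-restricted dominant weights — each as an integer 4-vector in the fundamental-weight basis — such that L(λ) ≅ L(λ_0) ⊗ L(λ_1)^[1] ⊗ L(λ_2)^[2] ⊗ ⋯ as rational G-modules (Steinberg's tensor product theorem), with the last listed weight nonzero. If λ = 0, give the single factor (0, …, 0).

((10, 9, 10, 3),)

Converting to the ω-basis (c_i = row i of M dotted with v = (42, 128, 145, -71)):
  c_1 = (-3)·(42) + 4·128 + (-7)·(145) + (-9)·(-71) = 10
  c_2 = (-1)·(42) + 1·128 + (-2)·(145) + (-3)·(-71) = 9
  c_3 = 2·42 + 0·128 + (-1)·(145) + (-1)·(-71) = 10
  c_4 = 0·42 + 0·128 + 1·145 + (2)·(-71) = 3
Base-11 expansion of each c_i:
  c_1 = 10 = 10·11^0
  c_2 = 9 = 9·11^0
  c_3 = 10 = 10·11^0
  c_4 = 3 = 3·11^0
p-restricted factor λ_0 = (10, 9, 10, 3)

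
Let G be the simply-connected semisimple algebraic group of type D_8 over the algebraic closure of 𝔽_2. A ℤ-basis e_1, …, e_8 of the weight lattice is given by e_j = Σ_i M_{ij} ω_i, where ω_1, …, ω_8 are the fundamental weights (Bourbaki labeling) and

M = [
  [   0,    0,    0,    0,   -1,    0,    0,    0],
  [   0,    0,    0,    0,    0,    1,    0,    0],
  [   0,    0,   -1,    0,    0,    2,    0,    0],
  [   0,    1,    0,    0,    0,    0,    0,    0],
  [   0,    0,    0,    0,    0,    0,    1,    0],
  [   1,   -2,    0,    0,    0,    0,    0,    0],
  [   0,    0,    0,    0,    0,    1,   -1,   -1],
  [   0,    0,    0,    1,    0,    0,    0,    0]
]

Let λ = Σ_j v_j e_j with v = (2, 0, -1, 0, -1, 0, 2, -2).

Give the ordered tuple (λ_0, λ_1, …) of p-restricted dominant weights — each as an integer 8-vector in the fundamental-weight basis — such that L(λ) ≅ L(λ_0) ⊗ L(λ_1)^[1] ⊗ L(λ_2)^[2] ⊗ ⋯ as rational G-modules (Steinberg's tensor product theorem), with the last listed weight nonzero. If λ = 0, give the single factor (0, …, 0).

((1, 0, 1, 0, 0, 0, 0, 0), (0, 0, 0, 0, 1, 1, 0, 0))

ω-coordinates c = M·v, v = (2, 0, -1, 0, -1, 0, 2, -2):
  c_1 = 0*2 + 0*0 + 0*-1 + 0*0 + -1*-1 + 0*0 + 0*2 + 0*-2 = 1
  c_2 = 0*2 + 0*0 + 0*-1 + 0*0 + 0*-1 + 1*0 + 0*2 + 0*-2 = 0
  c_3 = 0*2 + 0*0 + -1*-1 + 0*0 + 0*-1 + 2*0 + 0*2 + 0*-2 = 1
  c_4 = 0*2 + 1*0 + 0*-1 + 0*0 + 0*-1 + 0*0 + 0*2 + 0*-2 = 0
  c_5 = 0*2 + 0*0 + 0*-1 + 0*0 + 0*-1 + 0*0 + 1*2 + 0*-2 = 2
  c_6 = 1*2 + -2*0 + 0*-1 + 0*0 + 0*-1 + 0*0 + 0*2 + 0*-2 = 2
  c_7 = 0*2 + 0*0 + 0*-1 + 0*0 + 0*-1 + 1*0 + -1*2 + -1*-2 = 0
  c_8 = 0*2 + 0*0 + 0*-1 + 1*0 + 0*-1 + 0*0 + 0*2 + 0*-2 = 0
Expand coordinatewise in base 2:
  c_1 = 1 = 1·2^0
  c_2 = 0
  c_3 = 1 = 1·2^0
  c_4 = 0
  c_5 = 2 = 0·2^0 + 1·2^1
  c_6 = 2 = 0·2^0 + 1·2^1
  c_7 = 0
  c_8 = 0
Factor λ_0 = (1, 0, 1, 0, 0, 0, 0, 0)
Factor λ_1 = (0, 0, 0, 0, 1, 1, 0, 0)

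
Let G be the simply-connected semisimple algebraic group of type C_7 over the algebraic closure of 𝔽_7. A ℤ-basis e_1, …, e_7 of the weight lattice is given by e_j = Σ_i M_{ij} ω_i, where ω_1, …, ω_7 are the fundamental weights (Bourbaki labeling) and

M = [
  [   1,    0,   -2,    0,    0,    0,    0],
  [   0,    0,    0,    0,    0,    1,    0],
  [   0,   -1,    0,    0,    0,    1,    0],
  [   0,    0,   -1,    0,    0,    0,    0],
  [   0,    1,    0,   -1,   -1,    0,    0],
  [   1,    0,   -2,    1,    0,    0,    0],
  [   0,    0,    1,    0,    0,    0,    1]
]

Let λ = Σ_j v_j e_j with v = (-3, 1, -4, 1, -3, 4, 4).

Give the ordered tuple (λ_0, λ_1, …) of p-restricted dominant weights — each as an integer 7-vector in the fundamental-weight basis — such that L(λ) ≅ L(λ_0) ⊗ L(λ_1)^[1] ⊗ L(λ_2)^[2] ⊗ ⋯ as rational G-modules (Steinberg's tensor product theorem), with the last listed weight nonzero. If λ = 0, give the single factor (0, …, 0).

Compute c_i = Σ_j M_{ij} v_j with v = (-3, 1, -4, 1, -3, 4, 4):
  c_1 = (1)·(-3) + 0·1 + (-2)·(-4) + 0·1 + (0)·(-3) + 0·4 + 0·4 = 5
  c_2 = (0)·(-3) + 0·1 + (0)·(-4) + 0·1 + (0)·(-3) + 1·4 + 0·4 = 4
  c_3 = (0)·(-3) + (-1)·(1) + (0)·(-4) + 0·1 + (0)·(-3) + 1·4 + 0·4 = 3
  c_4 = (0)·(-3) + 0·1 + (-1)·(-4) + 0·1 + (0)·(-3) + 0·4 + 0·4 = 4
  c_5 = (0)·(-3) + 1·1 + (0)·(-4) + (-1)·(1) + (-1)·(-3) + 0·4 + 0·4 = 3
  c_6 = (1)·(-3) + 0·1 + (-2)·(-4) + 1·1 + (0)·(-3) + 0·4 + 0·4 = 6
  c_7 = (0)·(-3) + 0·1 + (1)·(-4) + 0·1 + (0)·(-3) + 0·4 + 1·4 = 0
Base-7 expansion of each c_i:
  c_1 = 5 = 5·7^0
  c_2 = 4 = 4·7^0
  c_3 = 3 = 3·7^0
  c_4 = 4 = 4·7^0
  c_5 = 3 = 3·7^0
  c_6 = 6 = 6·7^0
  c_7 = 0
λ_0 = (5, 4, 3, 4, 3, 6, 0)

((5, 4, 3, 4, 3, 6, 0),)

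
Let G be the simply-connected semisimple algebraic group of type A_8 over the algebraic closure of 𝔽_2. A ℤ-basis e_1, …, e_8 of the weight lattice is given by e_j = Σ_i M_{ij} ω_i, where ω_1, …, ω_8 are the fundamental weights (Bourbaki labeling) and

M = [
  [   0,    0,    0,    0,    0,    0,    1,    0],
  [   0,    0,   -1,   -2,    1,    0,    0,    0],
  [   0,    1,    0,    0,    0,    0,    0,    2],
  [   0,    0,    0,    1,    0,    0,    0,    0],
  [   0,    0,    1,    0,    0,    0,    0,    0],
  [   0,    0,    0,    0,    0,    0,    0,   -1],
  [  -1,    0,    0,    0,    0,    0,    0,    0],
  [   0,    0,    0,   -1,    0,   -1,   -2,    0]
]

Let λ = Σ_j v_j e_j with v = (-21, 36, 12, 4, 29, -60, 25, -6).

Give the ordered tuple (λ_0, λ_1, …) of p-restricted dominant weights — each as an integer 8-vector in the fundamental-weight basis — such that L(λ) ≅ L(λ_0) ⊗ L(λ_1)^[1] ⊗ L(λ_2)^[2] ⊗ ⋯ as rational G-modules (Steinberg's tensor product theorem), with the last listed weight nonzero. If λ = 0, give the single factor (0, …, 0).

Change of basis e → ω: c = M·v where v = (-21, 36, 12, 4, 29, -60, 25, -6):
  c_1 = (0)·(-21) + 0·36 + 0·12 + 0·4 + 0·29 + (0)·(-60) + 1·25 + (0)·(-6) = 25
  c_2 = (0)·(-21) + 0·36 + (-1)·(12) + (-2)·(4) + 1·29 + (0)·(-60) + 0·25 + (0)·(-6) = 9
  c_3 = (0)·(-21) + 1·36 + 0·12 + 0·4 + 0·29 + (0)·(-60) + 0·25 + (2)·(-6) = 24
  c_4 = (0)·(-21) + 0·36 + 0·12 + 1·4 + 0·29 + (0)·(-60) + 0·25 + (0)·(-6) = 4
  c_5 = (0)·(-21) + 0·36 + 1·12 + 0·4 + 0·29 + (0)·(-60) + 0·25 + (0)·(-6) = 12
  c_6 = (0)·(-21) + 0·36 + 0·12 + 0·4 + 0·29 + (0)·(-60) + 0·25 + (-1)·(-6) = 6
  c_7 = (-1)·(-21) + 0·36 + 0·12 + 0·4 + 0·29 + (0)·(-60) + 0·25 + (0)·(-6) = 21
  c_8 = (0)·(-21) + 0·36 + 0·12 + (-1)·(4) + 0·29 + (-1)·(-60) + (-2)·(25) + (0)·(-6) = 6
Writing each c_i in base p = 2:
  c_1 = 25 = 1·2^0 + 0·2^1 + 0·2^2 + 1·2^3 + 1·2^4
  c_2 = 9 = 1·2^0 + 0·2^1 + 0·2^2 + 1·2^3
  c_3 = 24 = 0·2^0 + 0·2^1 + 0·2^2 + 1·2^3 + 1·2^4
  c_4 = 4 = 0·2^0 + 0·2^1 + 1·2^2
  c_5 = 12 = 0·2^0 + 0·2^1 + 1·2^2 + 1·2^3
  c_6 = 6 = 0·2^0 + 1·2^1 + 1·2^2
  c_7 = 21 = 1·2^0 + 0·2^1 + 1·2^2 + 0·2^3 + 1·2^4
  c_8 = 6 = 0·2^0 + 1·2^1 + 1·2^2
p-restricted factor λ_0 = (1, 1, 0, 0, 0, 0, 1, 0)
p-restricted factor λ_1 = (0, 0, 0, 0, 0, 1, 0, 1)
p-restricted factor λ_2 = (0, 0, 0, 1, 1, 1, 1, 1)
p-restricted factor λ_3 = (1, 1, 1, 0, 1, 0, 0, 0)
p-restricted factor λ_4 = (1, 0, 1, 0, 0, 0, 1, 0)

((1, 1, 0, 0, 0, 0, 1, 0), (0, 0, 0, 0, 0, 1, 0, 1), (0, 0, 0, 1, 1, 1, 1, 1), (1, 1, 1, 0, 1, 0, 0, 0), (1, 0, 1, 0, 0, 0, 1, 0))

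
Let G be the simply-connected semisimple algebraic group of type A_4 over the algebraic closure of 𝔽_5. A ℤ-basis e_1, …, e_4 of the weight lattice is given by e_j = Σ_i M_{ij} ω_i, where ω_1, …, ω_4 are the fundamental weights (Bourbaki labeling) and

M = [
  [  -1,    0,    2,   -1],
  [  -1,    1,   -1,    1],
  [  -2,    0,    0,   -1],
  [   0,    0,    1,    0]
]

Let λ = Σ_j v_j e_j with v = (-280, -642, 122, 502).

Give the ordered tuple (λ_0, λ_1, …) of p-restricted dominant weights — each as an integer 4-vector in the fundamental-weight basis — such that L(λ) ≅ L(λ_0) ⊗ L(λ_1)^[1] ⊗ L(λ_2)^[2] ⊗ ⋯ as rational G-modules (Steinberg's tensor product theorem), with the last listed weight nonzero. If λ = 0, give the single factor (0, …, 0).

In the fundamental-weight basis, λ has coordinates c = M·v (v = (-280, -642, 122, 502)):
  c_1 = -1*-280 + 0*-642 + 2*122 + -1*502 = 22
  c_2 = -1*-280 + 1*-642 + -1*122 + 1*502 = 18
  c_3 = -2*-280 + 0*-642 + 0*122 + -1*502 = 58
  c_4 = 0*-280 + 0*-642 + 1*122 + 0*502 = 122
Writing each c_i in base p = 5:
  c_1 = 22 = 2·5^0 + 4·5^1
  c_2 = 18 = 3·5^0 + 3·5^1
  c_3 = 58 = 3·5^0 + 1·5^1 + 2·5^2
  c_4 = 122 = 2·5^0 + 4·5^1 + 4·5^2
Factor λ_0 = (2, 3, 3, 2)
Factor λ_1 = (4, 3, 1, 4)
Factor λ_2 = (0, 0, 2, 4)

((2, 3, 3, 2), (4, 3, 1, 4), (0, 0, 2, 4))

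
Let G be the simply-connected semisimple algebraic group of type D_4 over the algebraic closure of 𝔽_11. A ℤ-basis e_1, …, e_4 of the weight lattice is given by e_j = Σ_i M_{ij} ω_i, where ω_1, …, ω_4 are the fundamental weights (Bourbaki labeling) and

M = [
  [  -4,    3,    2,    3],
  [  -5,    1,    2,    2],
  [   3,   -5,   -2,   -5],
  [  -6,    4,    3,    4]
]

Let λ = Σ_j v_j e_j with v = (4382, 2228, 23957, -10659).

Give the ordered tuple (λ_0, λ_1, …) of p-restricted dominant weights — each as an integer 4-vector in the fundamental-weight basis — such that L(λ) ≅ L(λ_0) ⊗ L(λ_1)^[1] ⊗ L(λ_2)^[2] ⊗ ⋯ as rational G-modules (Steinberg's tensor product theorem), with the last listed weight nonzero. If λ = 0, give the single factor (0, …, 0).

((0, 6, 6, 8), (1, 1, 0, 10), (9, 2, 6, 9), (3, 5, 5, 8))

Converting to the ω-basis (c_i = row i of M dotted with v = (4382, 2228, 23957, -10659)):
  c_1 = -4*4382 + 3*2228 + 2*23957 + 3*-10659 = 5093
  c_2 = -5*4382 + 1*2228 + 2*23957 + 2*-10659 = 6914
  c_3 = 3*4382 + -5*2228 + -2*23957 + -5*-10659 = 7387
  c_4 = -6*4382 + 4*2228 + 3*23957 + 4*-10659 = 11855
Base-11 expansion of each c_i:
  c_1 = 5093 = 0·11^0 + 1·11^1 + 9·11^2 + 3·11^3
  c_2 = 6914 = 6·11^0 + 1·11^1 + 2·11^2 + 5·11^3
  c_3 = 7387 = 6·11^0 + 0·11^1 + 6·11^2 + 5·11^3
  c_4 = 11855 = 8·11^0 + 10·11^1 + 9·11^2 + 8·11^3
Factor λ_0 = (0, 6, 6, 8)
Factor λ_1 = (1, 1, 0, 10)
Factor λ_2 = (9, 2, 6, 9)
Factor λ_3 = (3, 5, 5, 8)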